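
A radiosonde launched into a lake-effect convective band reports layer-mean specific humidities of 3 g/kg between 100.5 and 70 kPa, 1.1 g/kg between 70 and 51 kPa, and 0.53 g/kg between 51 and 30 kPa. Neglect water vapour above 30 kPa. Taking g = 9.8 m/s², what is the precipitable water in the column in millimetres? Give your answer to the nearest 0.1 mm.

Precipitable water is the column-integrated vapour mass per unit area: PW = (1/g) Σ q̄ Δp, with q in kg/kg and Δp in Pa (1 kg/m² of water = 1 mm).
Layer 100.5–70 kPa: Δp = 305 hPa = 30500 Pa, q̄ = 0.003 kg/kg → 0.003 × 30500 / 9.8 = 9.34 mm
Layer 70–51 kPa: Δp = 190 hPa = 19000 Pa, q̄ = 0.0011 kg/kg → 0.0011 × 19000 / 9.8 = 2.13 mm
Layer 51–30 kPa: Δp = 210 hPa = 21000 Pa, q̄ = 0.00053 kg/kg → 0.00053 × 21000 / 9.8 = 1.14 mm
PW = 9.34 + 2.13 + 1.14 = 12.61 ≈ 12.6 mm.

PW ≈ 12.6 mm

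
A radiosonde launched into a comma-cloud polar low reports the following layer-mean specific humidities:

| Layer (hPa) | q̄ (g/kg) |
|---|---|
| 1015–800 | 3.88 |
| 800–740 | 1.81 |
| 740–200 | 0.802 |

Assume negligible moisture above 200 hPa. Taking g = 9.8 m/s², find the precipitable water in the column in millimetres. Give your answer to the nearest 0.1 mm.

Precipitable water is the column-integrated vapour mass per unit area: PW = (1/g) Σ q̄ Δp, with q in kg/kg and Δp in Pa (1 kg/m² of water = 1 mm).
Layer 1015–800 hPa: Δp = 215 hPa = 21500 Pa, q̄ = 0.00388 kg/kg → 0.00388 × 21500 / 9.8 = 8.51 mm
Layer 800–740 hPa: Δp = 60 hPa = 6000 Pa, q̄ = 0.00181 kg/kg → 0.00181 × 6000 / 9.8 = 1.11 mm
Layer 740–200 hPa: Δp = 540 hPa = 54000 Pa, q̄ = 0.000802 kg/kg → 0.000802 × 54000 / 9.8 = 4.42 mm
PW = 8.51 + 1.11 + 4.42 = 14.04 ≈ 14.0 mm.

PW ≈ 14.0 mm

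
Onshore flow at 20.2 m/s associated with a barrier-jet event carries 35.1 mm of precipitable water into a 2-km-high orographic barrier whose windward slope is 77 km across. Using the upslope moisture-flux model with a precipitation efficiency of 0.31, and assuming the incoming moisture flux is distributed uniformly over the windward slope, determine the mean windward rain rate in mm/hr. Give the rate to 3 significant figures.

R ≈ 10.3 mm/hr

Incoming column moisture flux per unit ridge length: F = V × PW = 20.2 × 35.1 = 709.02 mm·m/s.
Spread over the 77 km slope with efficiency ε = 0.31: R = ε·F/W = 0.31 × 709.02 / 77000 m = 2.854e-03 mm/s.
R = 2.854e-03 × 3600 = 10.3 mm/hr.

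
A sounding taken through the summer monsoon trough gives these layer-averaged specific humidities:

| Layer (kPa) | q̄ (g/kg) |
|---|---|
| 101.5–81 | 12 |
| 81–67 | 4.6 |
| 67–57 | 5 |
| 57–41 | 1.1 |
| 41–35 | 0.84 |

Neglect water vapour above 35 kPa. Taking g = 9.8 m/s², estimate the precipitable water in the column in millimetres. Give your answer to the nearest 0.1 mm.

Precipitable water is the column-integrated vapour mass per unit area: PW = (1/g) Σ q̄ Δp, with q in kg/kg and Δp in Pa (1 kg/m² of water = 1 mm).
Layer 101.5–81 kPa: Δp = 205 hPa = 20500 Pa, q̄ = 0.012 kg/kg → 0.012 × 20500 / 9.8 = 25.10 mm
Layer 81–67 kPa: Δp = 140 hPa = 14000 Pa, q̄ = 0.0046 kg/kg → 0.0046 × 14000 / 9.8 = 6.57 mm
Layer 67–57 kPa: Δp = 100 hPa = 10000 Pa, q̄ = 0.005 kg/kg → 0.005 × 10000 / 9.8 = 5.10 mm
Layer 57–41 kPa: Δp = 160 hPa = 16000 Pa, q̄ = 0.0011 kg/kg → 0.0011 × 16000 / 9.8 = 1.80 mm
Layer 41–35 kPa: Δp = 60 hPa = 6000 Pa, q̄ = 0.00084 kg/kg → 0.00084 × 6000 / 9.8 = 0.51 mm
PW = 25.10 + 6.57 + 5.10 + 1.80 + 0.51 = 39.08 ≈ 39.1 mm.

PW ≈ 39.1 mm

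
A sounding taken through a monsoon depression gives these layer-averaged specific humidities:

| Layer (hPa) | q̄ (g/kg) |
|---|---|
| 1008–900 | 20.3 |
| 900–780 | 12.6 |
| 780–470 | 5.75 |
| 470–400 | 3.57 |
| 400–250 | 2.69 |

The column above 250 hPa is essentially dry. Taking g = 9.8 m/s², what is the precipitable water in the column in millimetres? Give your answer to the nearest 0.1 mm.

Precipitable water is the column-integrated vapour mass per unit area: PW = (1/g) Σ q̄ Δp, with q in kg/kg and Δp in Pa (1 kg/m² of water = 1 mm).
Layer 1008–900 hPa: Δp = 108 hPa = 10800 Pa, q̄ = 0.0203 kg/kg → 0.0203 × 10800 / 9.8 = 22.37 mm
Layer 900–780 hPa: Δp = 120 hPa = 12000 Pa, q̄ = 0.0126 kg/kg → 0.0126 × 12000 / 9.8 = 15.43 mm
Layer 780–470 hPa: Δp = 310 hPa = 31000 Pa, q̄ = 0.00575 kg/kg → 0.00575 × 31000 / 9.8 = 18.19 mm
Layer 470–400 hPa: Δp = 70 hPa = 7000 Pa, q̄ = 0.00357 kg/kg → 0.00357 × 7000 / 9.8 = 2.55 mm
Layer 400–250 hPa: Δp = 150 hPa = 15000 Pa, q̄ = 0.00269 kg/kg → 0.00269 × 15000 / 9.8 = 4.12 mm
PW = 22.37 + 15.43 + 18.19 + 2.55 + 4.12 = 62.66 ≈ 62.7 mm.

PW ≈ 62.7 mm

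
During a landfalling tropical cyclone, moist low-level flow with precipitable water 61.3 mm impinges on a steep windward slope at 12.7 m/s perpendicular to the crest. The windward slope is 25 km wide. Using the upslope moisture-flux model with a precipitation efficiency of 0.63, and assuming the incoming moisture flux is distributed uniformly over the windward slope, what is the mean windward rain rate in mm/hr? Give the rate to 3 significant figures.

Incoming column moisture flux per unit ridge length: F = V × PW = 12.7 × 61.3 = 778.51 mm·m/s.
Spread over the 25 km slope with efficiency ε = 0.63: R = ε·F/W = 0.63 × 778.51 / 25000 m = 1.962e-02 mm/s.
R = 1.962e-02 × 3600 = 70.6 mm/hr.

R ≈ 70.6 mm/hr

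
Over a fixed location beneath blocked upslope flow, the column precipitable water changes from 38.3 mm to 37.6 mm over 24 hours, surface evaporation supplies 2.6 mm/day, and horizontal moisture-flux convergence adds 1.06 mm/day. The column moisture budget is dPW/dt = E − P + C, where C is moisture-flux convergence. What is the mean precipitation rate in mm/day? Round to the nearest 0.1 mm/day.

P ≈ 4.4 mm/day

dPW/dt = (37.6 − 38.3) mm / (24/24 day) = -0.700 mm/day.
P = E + C − dPW/dt = 2.6 + (1.06) − (-0.700) = 4.4 mm/day.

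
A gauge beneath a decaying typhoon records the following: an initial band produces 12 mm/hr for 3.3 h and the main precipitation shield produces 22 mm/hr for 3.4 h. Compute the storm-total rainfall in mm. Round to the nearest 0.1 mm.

Total = Σ Rᵢ Δtᵢ = 12 × 3.3 + 22 × 3.4
      = 39.6 + 74.8 = 114.4 mm.

total ≈ 114.4 mm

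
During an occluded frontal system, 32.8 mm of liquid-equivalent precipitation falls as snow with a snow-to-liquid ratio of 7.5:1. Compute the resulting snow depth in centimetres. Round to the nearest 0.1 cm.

Snow depth = liquid × ratio = 32.8 mm × 7.5 = 246 mm = 24.6 cm.

snow depth ≈ 24.6 cm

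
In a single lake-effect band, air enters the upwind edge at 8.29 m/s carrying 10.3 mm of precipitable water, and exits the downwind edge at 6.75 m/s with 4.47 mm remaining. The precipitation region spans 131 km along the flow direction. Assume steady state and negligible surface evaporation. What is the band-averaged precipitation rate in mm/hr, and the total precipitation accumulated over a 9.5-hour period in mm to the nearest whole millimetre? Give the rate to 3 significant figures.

R ≈ 1.52 mm/hr; total ≈ 14 mm

Column moisture flux per unit crosswind length is F = V × PW.
Inflow: F_in = 8.29 × 10.3 = 85.387 mm·m/s
Outflow: F_out = 6.75 × 4.47 = 30.1725 mm·m/s
Steady-state rate R = (F_in − F_out)/L = (85.387 − 30.1725) / 131000 m = 4.215e-04 mm/s.
R = 4.215e-04 × 3600 = 1.52 mm/hr.
Over 9.5 h: total = 1.52 × 9.5 = 14.44 ≈ 14 mm.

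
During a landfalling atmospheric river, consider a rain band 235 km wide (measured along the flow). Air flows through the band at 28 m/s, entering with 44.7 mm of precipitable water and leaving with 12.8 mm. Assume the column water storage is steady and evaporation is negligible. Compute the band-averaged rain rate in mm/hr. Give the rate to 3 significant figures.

R ≈ 13.7 mm/hr

Column moisture flux per unit crosswind length is F = V × PW.
Inflow: F_in = 28 × 44.7 = 1251.6 mm·m/s
Outflow: F_out = 28 × 12.8 = 358.4 mm·m/s
Steady-state rate R = (F_in − F_out)/L = (1251.6 − 358.4) / 235000 m = 3.801e-03 mm/s.
R = 3.801e-03 × 3600 = 13.7 mm/hr.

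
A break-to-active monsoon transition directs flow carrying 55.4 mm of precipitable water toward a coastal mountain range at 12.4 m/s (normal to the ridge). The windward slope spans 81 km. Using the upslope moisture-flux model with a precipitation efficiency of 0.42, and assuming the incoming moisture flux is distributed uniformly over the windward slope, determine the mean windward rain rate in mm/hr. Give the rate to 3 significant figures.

Incoming column moisture flux per unit ridge length: F = V × PW = 12.4 × 55.4 = 686.96 mm·m/s.
Spread over the 81 km slope with efficiency ε = 0.42: R = ε·F/W = 0.42 × 686.96 / 81000 m = 3.562e-03 mm/s.
R = 3.562e-03 × 3600 = 12.8 mm/hr.

R ≈ 12.8 mm/hr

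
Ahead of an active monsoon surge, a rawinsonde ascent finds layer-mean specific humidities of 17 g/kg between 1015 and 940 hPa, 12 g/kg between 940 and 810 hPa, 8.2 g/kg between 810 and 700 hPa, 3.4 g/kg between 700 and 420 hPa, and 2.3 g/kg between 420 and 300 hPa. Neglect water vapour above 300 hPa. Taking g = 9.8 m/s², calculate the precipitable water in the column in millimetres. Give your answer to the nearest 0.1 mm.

PW ≈ 50.7 mm

Precipitable water is the column-integrated vapour mass per unit area: PW = (1/g) Σ q̄ Δp, with q in kg/kg and Δp in Pa (1 kg/m² of water = 1 mm).
Layer 1015–940 hPa: Δp = 75 hPa = 7500 Pa, q̄ = 0.017 kg/kg → 0.017 × 7500 / 9.8 = 13.01 mm
Layer 940–810 hPa: Δp = 130 hPa = 13000 Pa, q̄ = 0.012 kg/kg → 0.012 × 13000 / 9.8 = 15.92 mm
Layer 810–700 hPa: Δp = 110 hPa = 11000 Pa, q̄ = 0.0082 kg/kg → 0.0082 × 11000 / 9.8 = 9.20 mm
Layer 700–420 hPa: Δp = 280 hPa = 28000 Pa, q̄ = 0.0034 kg/kg → 0.0034 × 28000 / 9.8 = 9.71 mm
Layer 420–300 hPa: Δp = 120 hPa = 12000 Pa, q̄ = 0.0023 kg/kg → 0.0023 × 12000 / 9.8 = 2.82 mm
PW = 13.01 + 15.92 + 9.20 + 9.71 + 2.82 = 50.66 ≈ 50.7 mm.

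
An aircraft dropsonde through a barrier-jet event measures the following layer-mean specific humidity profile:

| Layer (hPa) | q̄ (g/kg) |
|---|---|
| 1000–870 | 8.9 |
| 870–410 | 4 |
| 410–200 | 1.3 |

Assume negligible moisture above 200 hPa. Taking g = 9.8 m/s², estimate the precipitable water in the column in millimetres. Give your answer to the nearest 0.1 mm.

PW ≈ 33.4 mm

Precipitable water is the column-integrated vapour mass per unit area: PW = (1/g) Σ q̄ Δp, with q in kg/kg and Δp in Pa (1 kg/m² of water = 1 mm).
Layer 1000–870 hPa: Δp = 130 hPa = 13000 Pa, q̄ = 0.0089 kg/kg → 0.0089 × 13000 / 9.8 = 11.81 mm
Layer 870–410 hPa: Δp = 460 hPa = 46000 Pa, q̄ = 0.004 kg/kg → 0.004 × 46000 / 9.8 = 18.78 mm
Layer 410–200 hPa: Δp = 210 hPa = 21000 Pa, q̄ = 0.0013 kg/kg → 0.0013 × 21000 / 9.8 = 2.79 mm
PW = 11.81 + 18.78 + 2.79 = 33.38 ≈ 33.4 mm.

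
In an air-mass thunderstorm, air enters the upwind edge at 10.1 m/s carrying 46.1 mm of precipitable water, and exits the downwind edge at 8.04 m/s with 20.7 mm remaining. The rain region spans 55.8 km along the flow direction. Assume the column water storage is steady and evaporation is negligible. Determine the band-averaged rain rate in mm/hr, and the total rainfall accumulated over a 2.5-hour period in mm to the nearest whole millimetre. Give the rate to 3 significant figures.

Column moisture flux per unit crosswind length is F = V × PW.
Inflow: F_in = 10.1 × 46.1 = 465.61 mm·m/s
Outflow: F_out = 8.04 × 20.7 = 166.428 mm·m/s
Steady-state rate R = (F_in − F_out)/L = (465.61 − 166.428) / 55800 m = 5.362e-03 mm/s.
R = 5.362e-03 × 3600 = 19.3 mm/hr.
Over 2.5 h: total = 19.3 × 2.5 = 48.25 ≈ 48 mm.

R ≈ 19.3 mm/hr; total ≈ 48 mm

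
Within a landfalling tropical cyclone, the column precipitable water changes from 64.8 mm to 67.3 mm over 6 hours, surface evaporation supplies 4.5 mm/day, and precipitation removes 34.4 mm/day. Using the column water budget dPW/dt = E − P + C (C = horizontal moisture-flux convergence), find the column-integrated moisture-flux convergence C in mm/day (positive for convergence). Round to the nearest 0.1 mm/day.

dPW/dt = (67.3 − 64.8) mm / (6/24 day) = +10.000 mm/day.
C = dPW/dt − E + P = (+10.000) − 4.5 + 34.4 = 39.9 mm/day.

C ≈ 39.9 mm/day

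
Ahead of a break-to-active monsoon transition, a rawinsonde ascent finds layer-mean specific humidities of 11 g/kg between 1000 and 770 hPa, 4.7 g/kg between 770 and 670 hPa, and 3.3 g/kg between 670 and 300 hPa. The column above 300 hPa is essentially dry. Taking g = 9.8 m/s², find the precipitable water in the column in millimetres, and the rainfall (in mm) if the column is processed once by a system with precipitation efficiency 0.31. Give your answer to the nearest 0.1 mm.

PW ≈ 43.1 mm; rainfall ≈ 13.4 mm

Precipitable water is the column-integrated vapour mass per unit area: PW = (1/g) Σ q̄ Δp, with q in kg/kg and Δp in Pa (1 kg/m² of water = 1 mm).
Layer 1000–770 hPa: Δp = 230 hPa = 23000 Pa, q̄ = 0.011 kg/kg → 0.011 × 23000 / 9.8 = 25.82 mm
Layer 770–670 hPa: Δp = 100 hPa = 10000 Pa, q̄ = 0.0047 kg/kg → 0.0047 × 10000 / 9.8 = 4.80 mm
Layer 670–300 hPa: Δp = 370 hPa = 37000 Pa, q̄ = 0.0033 kg/kg → 0.0033 × 37000 / 9.8 = 12.46 mm
PW = 25.82 + 4.80 + 12.46 = 43.08 ≈ 43.1 mm.
Rainfall = ε × PW = 0.31 × 43.1 = 13.4 mm.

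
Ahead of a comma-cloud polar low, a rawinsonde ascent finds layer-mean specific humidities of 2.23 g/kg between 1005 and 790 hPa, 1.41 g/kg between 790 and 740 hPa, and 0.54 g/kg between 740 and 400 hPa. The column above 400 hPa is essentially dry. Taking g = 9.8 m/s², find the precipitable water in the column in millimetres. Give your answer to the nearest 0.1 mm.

PW ≈ 7.5 mm

Precipitable water is the column-integrated vapour mass per unit area: PW = (1/g) Σ q̄ Δp, with q in kg/kg and Δp in Pa (1 kg/m² of water = 1 mm).
Layer 1005–790 hPa: Δp = 215 hPa = 21500 Pa, q̄ = 0.00223 kg/kg → 0.00223 × 21500 / 9.8 = 4.89 mm
Layer 790–740 hPa: Δp = 50 hPa = 5000 Pa, q̄ = 0.00141 kg/kg → 0.00141 × 5000 / 9.8 = 0.72 mm
Layer 740–400 hPa: Δp = 340 hPa = 34000 Pa, q̄ = 0.00054 kg/kg → 0.00054 × 34000 / 9.8 = 1.87 mm
PW = 4.89 + 0.72 + 1.87 = 7.48 ≈ 7.5 mm.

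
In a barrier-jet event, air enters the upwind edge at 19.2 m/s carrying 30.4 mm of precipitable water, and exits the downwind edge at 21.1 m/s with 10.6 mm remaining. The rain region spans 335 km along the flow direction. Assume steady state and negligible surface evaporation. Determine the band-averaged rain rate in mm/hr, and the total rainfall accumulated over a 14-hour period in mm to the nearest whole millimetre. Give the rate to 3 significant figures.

Column moisture flux per unit crosswind length is F = V × PW.
Inflow: F_in = 19.2 × 30.4 = 583.68 mm·m/s
Outflow: F_out = 21.1 × 10.6 = 223.66 mm·m/s
Steady-state rate R = (F_in − F_out)/L = (583.68 − 223.66) / 335000 m = 1.075e-03 mm/s.
R = 1.075e-03 × 3600 = 3.87 mm/hr.
Over 14 h: total = 3.87 × 14 = 54.18 ≈ 54 mm.

R ≈ 3.87 mm/hr; total ≈ 54 mm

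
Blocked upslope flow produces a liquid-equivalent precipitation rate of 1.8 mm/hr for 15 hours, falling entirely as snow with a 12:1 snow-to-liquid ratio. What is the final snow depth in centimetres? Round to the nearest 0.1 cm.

Liquid-equivalent depth = 1.8 × 15 = 27 mm.
Snow depth = 27 mm × 12 = 324 mm = 32.4 cm.

snow depth ≈ 32.4 cm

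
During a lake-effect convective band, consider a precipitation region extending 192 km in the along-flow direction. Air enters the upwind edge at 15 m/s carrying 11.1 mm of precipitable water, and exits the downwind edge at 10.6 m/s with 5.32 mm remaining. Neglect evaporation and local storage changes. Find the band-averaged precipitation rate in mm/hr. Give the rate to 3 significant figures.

Column moisture flux per unit crosswind length is F = V × PW.
Inflow: F_in = 15 × 11.1 = 166.5 mm·m/s
Outflow: F_out = 10.6 × 5.32 = 56.392 mm·m/s
Steady-state rate R = (F_in − F_out)/L = (166.5 − 56.392) / 192000 m = 5.735e-04 mm/s.
R = 5.735e-04 × 3600 = 2.06 mm/hr.

R ≈ 2.06 mm/hr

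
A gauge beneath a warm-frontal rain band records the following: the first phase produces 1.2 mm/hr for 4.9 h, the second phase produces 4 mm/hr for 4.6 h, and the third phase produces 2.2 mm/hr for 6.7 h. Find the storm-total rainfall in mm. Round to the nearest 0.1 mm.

Total = Σ Rᵢ Δtᵢ = 1.2 × 4.9 + 4 × 4.6 + 2.2 × 6.7
      = 5.88 + 18.4 + 14.74 = 39.0 mm.

total ≈ 39.0 mm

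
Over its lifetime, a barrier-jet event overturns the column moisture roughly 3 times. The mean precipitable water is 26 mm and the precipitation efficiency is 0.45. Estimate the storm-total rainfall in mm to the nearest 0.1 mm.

rainfall ≈ 35.1 mm

Each cycle deposits ε × PW = 0.45 × 26 = 11.7 mm.
Over 3 cycles: 3 × 11.7 = 35.1 mm.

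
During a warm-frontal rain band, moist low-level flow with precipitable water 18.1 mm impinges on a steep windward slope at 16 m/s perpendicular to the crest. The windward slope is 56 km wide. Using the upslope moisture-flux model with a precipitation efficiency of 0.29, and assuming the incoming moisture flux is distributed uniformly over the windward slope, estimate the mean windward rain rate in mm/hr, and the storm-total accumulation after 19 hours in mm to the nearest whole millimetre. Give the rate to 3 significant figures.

Incoming column moisture flux per unit ridge length: F = V × PW = 16 × 18.1 = 289.6 mm·m/s.
Spread over the 56 km slope with efficiency ε = 0.29: R = ε·F/W = 0.29 × 289.6 / 56000 m = 1.500e-03 mm/s.
R = 1.500e-03 × 3600 = 5.40 mm/hr.
Over 19 h: total = 5.40 × 19 = 102.6 ≈ 103 mm.

R ≈ 5.40 mm/hr; total ≈ 103 mm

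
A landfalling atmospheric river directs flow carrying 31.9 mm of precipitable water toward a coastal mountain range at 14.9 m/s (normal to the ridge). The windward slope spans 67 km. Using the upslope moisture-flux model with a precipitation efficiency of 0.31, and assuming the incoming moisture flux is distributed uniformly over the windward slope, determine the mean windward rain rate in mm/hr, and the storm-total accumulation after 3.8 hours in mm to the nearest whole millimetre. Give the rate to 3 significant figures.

Incoming column moisture flux per unit ridge length: F = V × PW = 14.9 × 31.9 = 475.31 mm·m/s.
Spread over the 67 km slope with efficiency ε = 0.31: R = ε·F/W = 0.31 × 475.31 / 67000 m = 2.199e-03 mm/s.
R = 2.199e-03 × 3600 = 7.92 mm/hr.
Over 3.8 h: total = 7.92 × 3.8 = 30.096 ≈ 30 mm.

R ≈ 7.92 mm/hr; total ≈ 30 mm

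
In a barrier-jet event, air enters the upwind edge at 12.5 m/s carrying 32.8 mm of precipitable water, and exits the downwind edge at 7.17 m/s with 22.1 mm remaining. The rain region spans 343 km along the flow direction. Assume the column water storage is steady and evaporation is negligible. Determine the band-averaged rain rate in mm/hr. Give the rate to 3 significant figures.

Column moisture flux per unit crosswind length is F = V × PW.
Inflow: F_in = 12.5 × 32.8 = 410 mm·m/s
Outflow: F_out = 7.17 × 22.1 = 158.457 mm·m/s
Steady-state rate R = (F_in − F_out)/L = (410 − 158.457) / 343000 m = 7.334e-04 mm/s.
R = 7.334e-04 × 3600 = 2.64 mm/hr.

R ≈ 2.64 mm/hr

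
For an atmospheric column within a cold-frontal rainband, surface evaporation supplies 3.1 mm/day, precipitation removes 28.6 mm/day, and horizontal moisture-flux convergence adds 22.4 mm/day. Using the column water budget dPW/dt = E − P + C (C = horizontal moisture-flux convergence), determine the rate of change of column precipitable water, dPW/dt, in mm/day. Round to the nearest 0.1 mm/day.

dPW/dt ≈ -3.1 mm/day

dPW/dt = E − P + C = 3.1 − 28.6 + (22.4) = -3.1 mm/day.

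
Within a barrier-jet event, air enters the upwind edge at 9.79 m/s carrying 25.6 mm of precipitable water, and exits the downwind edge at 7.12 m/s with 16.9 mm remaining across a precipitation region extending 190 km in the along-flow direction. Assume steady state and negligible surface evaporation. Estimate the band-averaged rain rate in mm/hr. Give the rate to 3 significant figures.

R ≈ 2.47 mm/hr

Column moisture flux per unit crosswind length is F = V × PW.
Inflow: F_in = 9.79 × 25.6 = 250.624 mm·m/s
Outflow: F_out = 7.12 × 16.9 = 120.328 mm·m/s
Steady-state rate R = (F_in − F_out)/L = (250.624 − 120.328) / 190000 m = 6.858e-04 mm/s.
R = 6.858e-04 × 3600 = 2.47 mm/hr.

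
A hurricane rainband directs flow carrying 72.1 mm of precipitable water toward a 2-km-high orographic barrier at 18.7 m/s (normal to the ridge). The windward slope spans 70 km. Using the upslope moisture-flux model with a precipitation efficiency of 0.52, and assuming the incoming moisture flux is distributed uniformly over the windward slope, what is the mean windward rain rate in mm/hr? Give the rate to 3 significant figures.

Incoming column moisture flux per unit ridge length: F = V × PW = 18.7 × 72.1 = 1348.27 mm·m/s.
Spread over the 70 km slope with efficiency ε = 0.52: R = ε·F/W = 0.52 × 1348.27 / 70000 m = 1.002e-02 mm/s.
R = 1.002e-02 × 3600 = 36.1 mm/hr.

R ≈ 36.1 mm/hr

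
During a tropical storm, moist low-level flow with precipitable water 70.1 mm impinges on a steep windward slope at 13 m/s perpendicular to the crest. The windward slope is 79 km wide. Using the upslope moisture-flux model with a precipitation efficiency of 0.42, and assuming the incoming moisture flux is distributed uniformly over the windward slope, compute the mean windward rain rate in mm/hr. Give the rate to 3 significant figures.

R ≈ 17.4 mm/hr

Incoming column moisture flux per unit ridge length: F = V × PW = 13 × 70.1 = 911.3 mm·m/s.
Spread over the 79 km slope with efficiency ε = 0.42: R = ε·F/W = 0.42 × 911.3 / 79000 m = 4.845e-03 mm/s.
R = 4.845e-03 × 3600 = 17.4 mm/hr.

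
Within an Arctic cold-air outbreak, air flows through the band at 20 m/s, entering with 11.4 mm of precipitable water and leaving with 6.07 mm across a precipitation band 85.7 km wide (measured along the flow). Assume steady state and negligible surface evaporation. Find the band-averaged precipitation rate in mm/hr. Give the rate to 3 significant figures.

Column moisture flux per unit crosswind length is F = V × PW.
Inflow: F_in = 20 × 11.4 = 228 mm·m/s
Outflow: F_out = 20 × 6.07 = 121.4 mm·m/s
Steady-state rate R = (F_in − F_out)/L = (228 − 121.4) / 85700 m = 1.244e-03 mm/s.
R = 1.244e-03 × 3600 = 4.48 mm/hr.

R ≈ 4.48 mm/hr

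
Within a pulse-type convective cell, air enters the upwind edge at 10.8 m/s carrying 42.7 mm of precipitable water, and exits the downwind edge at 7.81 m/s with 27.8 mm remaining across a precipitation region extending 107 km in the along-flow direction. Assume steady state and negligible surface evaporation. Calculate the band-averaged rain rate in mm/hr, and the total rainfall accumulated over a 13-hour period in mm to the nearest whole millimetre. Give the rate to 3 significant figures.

Column moisture flux per unit crosswind length is F = V × PW.
Inflow: F_in = 10.8 × 42.7 = 461.16 mm·m/s
Outflow: F_out = 7.81 × 27.8 = 217.118 mm·m/s
Steady-state rate R = (F_in − F_out)/L = (461.16 − 217.118) / 107000 m = 2.281e-03 mm/s.
R = 2.281e-03 × 3600 = 8.21 mm/hr.
Over 13 h: total = 8.21 × 13 = 106.73 ≈ 107 mm.

R ≈ 8.21 mm/hr; total ≈ 107 mm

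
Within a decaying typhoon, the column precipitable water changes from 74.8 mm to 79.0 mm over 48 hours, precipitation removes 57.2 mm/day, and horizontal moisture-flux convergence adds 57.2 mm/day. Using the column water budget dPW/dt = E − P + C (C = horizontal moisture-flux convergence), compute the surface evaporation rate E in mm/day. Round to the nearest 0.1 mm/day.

E ≈ 2.1 mm/day

dPW/dt = (79.0 − 74.8) mm / (48/24 day) = +2.100 mm/day.
E = dPW/dt + P − C = (+2.100) + 57.2 − (57.2) = 2.1 mm/day.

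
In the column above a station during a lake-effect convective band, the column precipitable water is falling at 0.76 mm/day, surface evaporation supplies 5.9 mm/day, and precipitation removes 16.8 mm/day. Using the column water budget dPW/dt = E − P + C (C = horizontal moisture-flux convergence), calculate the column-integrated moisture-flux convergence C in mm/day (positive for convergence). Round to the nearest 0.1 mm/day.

C ≈ 10.1 mm/day

dPW/dt = -0.76 mm/day.
C = dPW/dt − E + P = (-0.76) − 5.9 + 16.8 = 10.1 mm/day.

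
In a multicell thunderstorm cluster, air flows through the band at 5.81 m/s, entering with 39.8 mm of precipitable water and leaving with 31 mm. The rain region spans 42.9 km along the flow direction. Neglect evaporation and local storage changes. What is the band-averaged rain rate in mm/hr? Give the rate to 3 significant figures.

Column moisture flux per unit crosswind length is F = V × PW.
Inflow: F_in = 5.81 × 39.8 = 231.238 mm·m/s
Outflow: F_out = 5.81 × 31 = 180.11 mm·m/s
Steady-state rate R = (F_in − F_out)/L = (231.238 − 180.11) / 42900 m = 1.192e-03 mm/s.
R = 1.192e-03 × 3600 = 4.29 mm/hr.

R ≈ 4.29 mm/hr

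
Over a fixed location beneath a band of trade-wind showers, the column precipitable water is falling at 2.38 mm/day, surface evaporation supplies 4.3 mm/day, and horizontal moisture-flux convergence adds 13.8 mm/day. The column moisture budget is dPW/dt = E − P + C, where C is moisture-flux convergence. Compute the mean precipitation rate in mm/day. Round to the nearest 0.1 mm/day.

P ≈ 20.5 mm/day

dPW/dt = -2.38 mm/day.
P = E + C − dPW/dt = 4.3 + (13.8) − (-2.38) = 20.5 mm/day.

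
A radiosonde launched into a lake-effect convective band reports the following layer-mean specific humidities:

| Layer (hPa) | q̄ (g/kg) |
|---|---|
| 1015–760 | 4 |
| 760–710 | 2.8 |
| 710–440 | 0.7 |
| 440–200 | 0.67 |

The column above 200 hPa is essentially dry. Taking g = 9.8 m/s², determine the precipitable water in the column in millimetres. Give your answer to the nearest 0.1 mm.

Precipitable water is the column-integrated vapour mass per unit area: PW = (1/g) Σ q̄ Δp, with q in kg/kg and Δp in Pa (1 kg/m² of water = 1 mm).
Layer 1015–760 hPa: Δp = 255 hPa = 25500 Pa, q̄ = 0.004 kg/kg → 0.004 × 25500 / 9.8 = 10.41 mm
Layer 760–710 hPa: Δp = 50 hPa = 5000 Pa, q̄ = 0.0028 kg/kg → 0.0028 × 5000 / 9.8 = 1.43 mm
Layer 710–440 hPa: Δp = 270 hPa = 27000 Pa, q̄ = 0.0007 kg/kg → 0.0007 × 27000 / 9.8 = 1.93 mm
Layer 440–200 hPa: Δp = 240 hPa = 24000 Pa, q̄ = 0.00067 kg/kg → 0.00067 × 24000 / 9.8 = 1.64 mm
PW = 10.41 + 1.43 + 1.93 + 1.64 = 15.41 ≈ 15.4 mm.

PW ≈ 15.4 mm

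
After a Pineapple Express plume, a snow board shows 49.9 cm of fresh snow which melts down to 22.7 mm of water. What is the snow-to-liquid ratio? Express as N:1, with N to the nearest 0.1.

Ratio = snow depth / SWE = 499 mm / 22.7 mm = 22.0, i.e. 22.0:1.

ratio ≈ 22.0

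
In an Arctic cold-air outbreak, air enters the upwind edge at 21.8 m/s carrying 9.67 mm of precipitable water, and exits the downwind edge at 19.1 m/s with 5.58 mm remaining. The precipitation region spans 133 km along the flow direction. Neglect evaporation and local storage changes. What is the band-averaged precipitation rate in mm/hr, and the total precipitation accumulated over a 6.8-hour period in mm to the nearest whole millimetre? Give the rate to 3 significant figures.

Column moisture flux per unit crosswind length is F = V × PW.
Inflow: F_in = 21.8 × 9.67 = 210.806 mm·m/s
Outflow: F_out = 19.1 × 5.58 = 106.578 mm·m/s
Steady-state rate R = (F_in − F_out)/L = (210.806 − 106.578) / 133000 m = 7.837e-04 mm/s.
R = 7.837e-04 × 3600 = 2.82 mm/hr.
Over 6.8 h: total = 2.82 × 6.8 = 19.176 ≈ 19 mm.

R ≈ 2.82 mm/hr; total ≈ 19 mm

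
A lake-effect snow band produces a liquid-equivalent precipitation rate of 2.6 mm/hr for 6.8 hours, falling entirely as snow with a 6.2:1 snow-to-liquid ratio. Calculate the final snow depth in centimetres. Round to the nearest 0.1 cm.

snow depth ≈ 11.0 cm

Liquid-equivalent depth = 2.6 × 6.8 = 17.68 mm.
Snow depth = 17.68 mm × 6.2 = 109.616 mm = 11.0 cm.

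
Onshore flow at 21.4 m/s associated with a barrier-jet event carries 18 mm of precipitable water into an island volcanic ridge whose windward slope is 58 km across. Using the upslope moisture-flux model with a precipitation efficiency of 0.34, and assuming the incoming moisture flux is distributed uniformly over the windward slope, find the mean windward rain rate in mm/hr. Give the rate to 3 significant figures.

R ≈ 8.13 mm/hr

Incoming column moisture flux per unit ridge length: F = V × PW = 21.4 × 18 = 385.2 mm·m/s.
Spread over the 58 km slope with efficiency ε = 0.34: R = ε·F/W = 0.34 × 385.2 / 58000 m = 2.258e-03 mm/s.
R = 2.258e-03 × 3600 = 8.13 mm/hr.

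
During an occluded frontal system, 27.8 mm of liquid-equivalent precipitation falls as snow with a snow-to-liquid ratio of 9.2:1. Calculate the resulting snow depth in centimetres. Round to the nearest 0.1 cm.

Snow depth = liquid × ratio = 27.8 mm × 9.2 = 255.76 mm = 25.6 cm.

snow depth ≈ 25.6 cm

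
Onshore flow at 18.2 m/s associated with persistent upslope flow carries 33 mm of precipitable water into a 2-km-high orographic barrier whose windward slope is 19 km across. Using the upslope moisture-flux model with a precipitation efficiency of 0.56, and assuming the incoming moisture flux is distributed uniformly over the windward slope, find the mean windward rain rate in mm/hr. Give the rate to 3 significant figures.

R ≈ 63.7 mm/hr

Incoming column moisture flux per unit ridge length: F = V × PW = 18.2 × 33 = 600.6 mm·m/s.
Spread over the 19 km slope with efficiency ε = 0.56: R = ε·F/W = 0.56 × 600.6 / 19000 m = 1.770e-02 mm/s.
R = 1.770e-02 × 3600 = 63.7 mm/hr.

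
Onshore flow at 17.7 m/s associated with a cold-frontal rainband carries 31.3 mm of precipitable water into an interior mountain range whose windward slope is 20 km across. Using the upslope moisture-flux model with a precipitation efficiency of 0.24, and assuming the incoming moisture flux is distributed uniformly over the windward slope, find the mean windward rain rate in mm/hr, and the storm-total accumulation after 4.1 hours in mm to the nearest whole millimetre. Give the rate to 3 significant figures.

R ≈ 23.9 mm/hr; total ≈ 98 mm

Incoming column moisture flux per unit ridge length: F = V × PW = 17.7 × 31.3 = 554.01 mm·m/s.
Spread over the 20 km slope with efficiency ε = 0.24: R = ε·F/W = 0.24 × 554.01 / 20000 m = 6.648e-03 mm/s.
R = 6.648e-03 × 3600 = 23.9 mm/hr.
Over 4.1 h: total = 23.9 × 4.1 = 97.99 ≈ 98 mm.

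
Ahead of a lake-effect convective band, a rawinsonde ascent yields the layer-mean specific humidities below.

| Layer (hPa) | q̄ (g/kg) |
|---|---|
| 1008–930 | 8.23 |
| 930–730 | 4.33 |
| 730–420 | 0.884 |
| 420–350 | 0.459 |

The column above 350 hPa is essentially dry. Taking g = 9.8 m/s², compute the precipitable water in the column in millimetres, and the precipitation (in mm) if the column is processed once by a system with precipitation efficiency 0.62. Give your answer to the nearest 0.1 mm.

Precipitable water is the column-integrated vapour mass per unit area: PW = (1/g) Σ q̄ Δp, with q in kg/kg and Δp in Pa (1 kg/m² of water = 1 mm).
Layer 1008–930 hPa: Δp = 78 hPa = 7800 Pa, q̄ = 0.00823 kg/kg → 0.00823 × 7800 / 9.8 = 6.55 mm
Layer 930–730 hPa: Δp = 200 hPa = 20000 Pa, q̄ = 0.00433 kg/kg → 0.00433 × 20000 / 9.8 = 8.84 mm
Layer 730–420 hPa: Δp = 310 hPa = 31000 Pa, q̄ = 0.000884 kg/kg → 0.000884 × 31000 / 9.8 = 2.80 mm
Layer 420–350 hPa: Δp = 70 hPa = 7000 Pa, q̄ = 0.000459 kg/kg → 0.000459 × 7000 / 9.8 = 0.33 mm
PW = 6.55 + 8.84 + 2.80 + 0.33 = 18.52 ≈ 18.5 mm.
Precipitation = ε × PW = 0.62 × 18.5 = 11.5 mm.

PW ≈ 18.5 mm; precipitation ≈ 11.5 mm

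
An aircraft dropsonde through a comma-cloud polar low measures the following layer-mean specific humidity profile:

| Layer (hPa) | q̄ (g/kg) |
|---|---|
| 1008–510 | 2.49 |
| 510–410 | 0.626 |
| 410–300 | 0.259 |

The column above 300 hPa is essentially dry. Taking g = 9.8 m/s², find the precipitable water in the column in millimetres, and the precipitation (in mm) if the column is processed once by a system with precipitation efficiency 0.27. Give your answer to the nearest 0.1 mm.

Precipitable water is the column-integrated vapour mass per unit area: PW = (1/g) Σ q̄ Δp, with q in kg/kg and Δp in Pa (1 kg/m² of water = 1 mm).
Layer 1008–510 hPa: Δp = 498 hPa = 49800 Pa, q̄ = 0.00249 kg/kg → 0.00249 × 49800 / 9.8 = 12.65 mm
Layer 510–410 hPa: Δp = 100 hPa = 10000 Pa, q̄ = 0.000626 kg/kg → 0.000626 × 10000 / 9.8 = 0.64 mm
Layer 410–300 hPa: Δp = 110 hPa = 11000 Pa, q̄ = 0.000259 kg/kg → 0.000259 × 11000 / 9.8 = 0.29 mm
PW = 12.65 + 0.64 + 0.29 = 13.58 ≈ 13.6 mm.
Precipitation = ε × PW = 0.27 × 13.6 = 3.7 mm.

PW ≈ 13.6 mm; precipitation ≈ 3.7 mm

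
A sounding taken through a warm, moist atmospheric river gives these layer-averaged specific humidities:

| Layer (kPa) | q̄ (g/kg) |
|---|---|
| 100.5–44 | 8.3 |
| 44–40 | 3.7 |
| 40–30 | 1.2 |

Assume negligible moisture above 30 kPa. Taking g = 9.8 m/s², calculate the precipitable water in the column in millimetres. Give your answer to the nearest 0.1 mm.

PW ≈ 50.6 mm

Precipitable water is the column-integrated vapour mass per unit area: PW = (1/g) Σ q̄ Δp, with q in kg/kg and Δp in Pa (1 kg/m² of water = 1 mm).
Layer 100.5–44 kPa: Δp = 565 hPa = 56500 Pa, q̄ = 0.0083 kg/kg → 0.0083 × 56500 / 9.8 = 47.85 mm
Layer 44–40 kPa: Δp = 40 hPa = 4000 Pa, q̄ = 0.0037 kg/kg → 0.0037 × 4000 / 9.8 = 1.51 mm
Layer 40–30 kPa: Δp = 100 hPa = 10000 Pa, q̄ = 0.0012 kg/kg → 0.0012 × 10000 / 9.8 = 1.22 mm
PW = 47.85 + 1.51 + 1.22 = 50.58 ≈ 50.6 mm.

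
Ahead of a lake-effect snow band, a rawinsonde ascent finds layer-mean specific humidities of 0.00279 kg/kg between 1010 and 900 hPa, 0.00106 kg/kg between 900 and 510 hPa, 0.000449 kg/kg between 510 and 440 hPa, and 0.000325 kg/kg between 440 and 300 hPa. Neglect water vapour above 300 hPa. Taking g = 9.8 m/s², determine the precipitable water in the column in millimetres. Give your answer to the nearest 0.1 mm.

PW ≈ 8.1 mm

Precipitable water is the column-integrated vapour mass per unit area: PW = (1/g) Σ q̄ Δp, with q in kg/kg and Δp in Pa (1 kg/m² of water = 1 mm).
Layer 1010–900 hPa: Δp = 110 hPa = 11000 Pa, q̄ = 0.00279 kg/kg → 0.00279 × 11000 / 9.8 = 3.13 mm
Layer 900–510 hPa: Δp = 390 hPa = 39000 Pa, q̄ = 0.00106 kg/kg → 0.00106 × 39000 / 9.8 = 4.22 mm
Layer 510–440 hPa: Δp = 70 hPa = 7000 Pa, q̄ = 0.000449 kg/kg → 0.000449 × 7000 / 9.8 = 0.32 mm
Layer 440–300 hPa: Δp = 140 hPa = 14000 Pa, q̄ = 0.000325 kg/kg → 0.000325 × 14000 / 9.8 = 0.46 mm
PW = 3.13 + 4.22 + 0.32 + 0.46 = 8.13 ≈ 8.1 mm.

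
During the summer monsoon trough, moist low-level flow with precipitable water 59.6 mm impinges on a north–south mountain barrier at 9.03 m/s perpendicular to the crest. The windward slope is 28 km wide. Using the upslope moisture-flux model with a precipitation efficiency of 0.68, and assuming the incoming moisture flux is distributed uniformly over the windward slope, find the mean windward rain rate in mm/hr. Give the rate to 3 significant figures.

Incoming column moisture flux per unit ridge length: F = V × PW = 9.03 × 59.6 = 538.188 mm·m/s.
Spread over the 28 km slope with efficiency ε = 0.68: R = ε·F/W = 0.68 × 538.188 / 28000 m = 1.307e-02 mm/s.
R = 1.307e-02 × 3600 = 47.1 mm/hr.

R ≈ 47.1 mm/hr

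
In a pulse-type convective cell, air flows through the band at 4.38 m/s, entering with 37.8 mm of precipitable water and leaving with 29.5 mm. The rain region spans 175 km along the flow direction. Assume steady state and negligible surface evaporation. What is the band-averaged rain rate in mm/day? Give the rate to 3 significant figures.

Column moisture flux per unit crosswind length is F = V × PW.
Inflow: F_in = 4.38 × 37.8 = 165.564 mm·m/s
Outflow: F_out = 4.38 × 29.5 = 129.21 mm·m/s
Steady-state rate R = (F_in − F_out)/L = (165.564 − 129.21) / 175000 m = 2.077e-04 mm/s.
R = 2.077e-04 × 3600 × 24 = 17.9 mm/day.

R ≈ 17.9 mm/day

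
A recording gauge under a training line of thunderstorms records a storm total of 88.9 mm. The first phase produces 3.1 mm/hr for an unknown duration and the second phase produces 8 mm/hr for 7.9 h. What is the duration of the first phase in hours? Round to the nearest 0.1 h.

Known phases: 8 × 7.9 = 63.2 mm.
Remaining depth = 88.9 − 63.2 = 25.7 mm.
Duration = 25.7 / 3.1 = 8.3 h.

duration ≈ 8.3 h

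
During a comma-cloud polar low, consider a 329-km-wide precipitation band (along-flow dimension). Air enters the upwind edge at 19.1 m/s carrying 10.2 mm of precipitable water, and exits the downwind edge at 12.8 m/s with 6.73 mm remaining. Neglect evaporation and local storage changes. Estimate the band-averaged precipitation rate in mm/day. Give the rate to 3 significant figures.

Column moisture flux per unit crosswind length is F = V × PW.
Inflow: F_in = 19.1 × 10.2 = 194.82 mm·m/s
Outflow: F_out = 12.8 × 6.73 = 86.144 mm·m/s
Steady-state rate R = (F_in − F_out)/L = (194.82 − 86.144) / 329000 m = 3.303e-04 mm/s.
R = 3.303e-04 × 3600 × 24 = 28.5 mm/day.

R ≈ 28.5 mm/day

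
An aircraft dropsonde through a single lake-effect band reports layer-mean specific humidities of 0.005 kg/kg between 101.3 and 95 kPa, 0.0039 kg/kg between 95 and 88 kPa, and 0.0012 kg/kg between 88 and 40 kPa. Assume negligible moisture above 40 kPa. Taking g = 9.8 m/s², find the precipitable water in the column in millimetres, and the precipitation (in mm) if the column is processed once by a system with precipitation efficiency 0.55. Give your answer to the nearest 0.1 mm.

Precipitable water is the column-integrated vapour mass per unit area: PW = (1/g) Σ q̄ Δp, with q in kg/kg and Δp in Pa (1 kg/m² of water = 1 mm).
Layer 101.3–95 kPa: Δp = 63 hPa = 6300 Pa, q̄ = 0.005 kg/kg → 0.005 × 6300 / 9.8 = 3.21 mm
Layer 95–88 kPa: Δp = 70 hPa = 7000 Pa, q̄ = 0.0039 kg/kg → 0.0039 × 7000 / 9.8 = 2.79 mm
Layer 88–40 kPa: Δp = 480 hPa = 48000 Pa, q̄ = 0.0012 kg/kg → 0.0012 × 48000 / 9.8 = 5.88 mm
PW = 3.21 + 2.79 + 5.88 = 11.88 ≈ 11.9 mm.
Precipitation = ε × PW = 0.55 × 11.9 = 6.5 mm.

PW ≈ 11.9 mm; precipitation ≈ 6.5 mm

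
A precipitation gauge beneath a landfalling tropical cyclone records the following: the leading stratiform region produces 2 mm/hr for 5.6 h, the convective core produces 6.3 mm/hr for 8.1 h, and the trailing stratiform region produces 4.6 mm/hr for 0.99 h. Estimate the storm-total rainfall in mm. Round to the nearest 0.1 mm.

total ≈ 66.8 mm

Total = Σ Rᵢ Δtᵢ = 2 × 5.6 + 6.3 × 8.1 + 4.6 × 0.99
      = 11.2 + 51.03 + 4.554 = 66.8 mm.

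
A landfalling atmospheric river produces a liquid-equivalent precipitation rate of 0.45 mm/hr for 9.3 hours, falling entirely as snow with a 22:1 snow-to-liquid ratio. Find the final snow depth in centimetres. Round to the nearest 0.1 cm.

snow depth ≈ 9.2 cm

Liquid-equivalent depth = 0.45 × 9.3 = 4.185 mm.
Snow depth = 4.185 mm × 22 = 92.07 mm = 9.2 cm.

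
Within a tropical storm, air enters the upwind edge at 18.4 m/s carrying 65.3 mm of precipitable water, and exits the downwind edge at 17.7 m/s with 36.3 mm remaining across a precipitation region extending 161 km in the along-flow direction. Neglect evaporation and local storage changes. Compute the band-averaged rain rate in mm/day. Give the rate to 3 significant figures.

R ≈ 300 mm/day

Column moisture flux per unit crosswind length is F = V × PW.
Inflow: F_in = 18.4 × 65.3 = 1201.52 mm·m/s
Outflow: F_out = 17.7 × 36.3 = 642.51 mm·m/s
Steady-state rate R = (F_in − F_out)/L = (1201.52 − 642.51) / 161000 m = 3.472e-03 mm/s.
R = 3.472e-03 × 3600 × 24 = 300 mm/day.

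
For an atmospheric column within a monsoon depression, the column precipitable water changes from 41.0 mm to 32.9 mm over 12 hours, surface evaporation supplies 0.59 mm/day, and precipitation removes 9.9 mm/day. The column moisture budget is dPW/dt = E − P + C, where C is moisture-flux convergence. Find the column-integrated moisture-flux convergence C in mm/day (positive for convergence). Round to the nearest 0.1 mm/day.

dPW/dt = (32.9 − 41.0) mm / (12/24 day) = -16.200 mm/day.
C = dPW/dt − E + P = (-16.200) − 0.59 + 9.9 = -6.9 mm/day.

C ≈ -6.9 mm/day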